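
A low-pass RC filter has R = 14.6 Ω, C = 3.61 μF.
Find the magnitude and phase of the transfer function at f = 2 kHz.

Step 1 — Angular frequency: ω = 2π·2000 = 1.257e+04 rad/s.
Step 2 — Transfer function: H(jω) = 1/(1 + jωRC).
Step 3 — Denominator: 1 + jωRC = 1 + j·1.257e+04·14.6·3.61e-06 = 1 + j0.6623.
Step 4 — H = 0.6951 - j0.4604.
Step 5 — Magnitude: |H| = 0.8337 (-1.6 dB); phase: φ = -33.5°.

|H| = 0.8337 (-1.6 dB), φ = -33.5°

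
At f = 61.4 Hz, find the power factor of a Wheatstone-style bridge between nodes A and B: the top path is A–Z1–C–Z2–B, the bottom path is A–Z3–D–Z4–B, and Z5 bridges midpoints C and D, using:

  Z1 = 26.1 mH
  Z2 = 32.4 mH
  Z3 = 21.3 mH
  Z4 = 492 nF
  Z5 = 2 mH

Step 1 — Angular frequency: ω = 2π·f = 2π·61.4 = 385.8 rad/s.
Step 2 — Component impedances:
  Z1: Z = jωL = j·385.8·0.0261 = 0 + j10.07 Ω
  Z2: Z = jωL = j·385.8·0.0324 = 0 + j12.5 Ω
  Z3: Z = jωL = j·385.8·0.0213 = 0 + j8.217 Ω
  Z4: Z = 1/(jωC) = -j/(ω·C) = 0 - j5268 Ω
  Z5: Z = jωL = j·385.8·0.002 = 0 + j0.7716 Ω
Step 3 — Bridge requires nodal analysis (the Z5 bridge couples midpoints C and D, so the two paths cannot be reduced to a simple series/parallel combination). Setting node B to ground and injecting 1 A at node A, the 3-node admittance system at A, C, D solves to V_A = Z_AB = 0 + j17.28 Ω = 17.28∠90.0° Ω.
Step 4 — Power factor: PF = cos(φ) = Re(Z)/|Z| = 0/17.28 = 0.
Step 5 — Type: Im(Z) = 17.28 ⇒ lagging (phase φ = 90.0°).

PF = 0 (lagging, φ = 90.0°)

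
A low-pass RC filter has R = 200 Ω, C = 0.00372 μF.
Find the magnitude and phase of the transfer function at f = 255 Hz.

Step 1 — Angular frequency: ω = 2π·255 = 1602 rad/s.
Step 2 — Transfer function: H(jω) = 1/(1 + jωRC).
Step 3 — Denominator: 1 + jωRC = 1 + j·1602·200·3.72e-09 = 1 + j0.001192.
Step 4 — H = 1 - j0.001192.
Step 5 — Magnitude: |H| = 1 (-0.0 dB); phase: φ = -0.1°.

|H| = 1 (-0.0 dB), φ = -0.1°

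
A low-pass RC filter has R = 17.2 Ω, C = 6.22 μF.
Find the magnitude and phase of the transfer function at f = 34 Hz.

Step 1 — Angular frequency: ω = 2π·34 = 213.6 rad/s.
Step 2 — Transfer function: H(jω) = 1/(1 + jωRC).
Step 3 — Denominator: 1 + jωRC = 1 + j·213.6·17.2·6.22e-06 = 1 + j0.02285.
Step 4 — H = 0.9995 - j0.02284.
Step 5 — Magnitude: |H| = 0.9997 (-0.0 dB); phase: φ = -1.3°.

|H| = 0.9997 (-0.0 dB), φ = -1.3°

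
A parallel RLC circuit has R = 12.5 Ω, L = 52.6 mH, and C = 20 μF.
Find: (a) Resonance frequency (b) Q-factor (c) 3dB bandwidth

Step 1 — Resonance: ω₀ = 1/√(LC) = 1/√(0.0526·2e-05) = 975 rad/s.
Step 2 — f₀ = ω₀/(2π) = 155.2 Hz.
Step 3 — Parallel Q: Q = R/(ω₀L) = 12.5/(975·0.0526) = 0.2437.
Step 4 — Bandwidth: Δω = ω₀/Q = 4000 rad/s; BW = Δω/(2π) = 636.6 Hz.

(a) f₀ = 155.2 Hz  (b) Q = 0.2437  (c) BW = 636.6 Hz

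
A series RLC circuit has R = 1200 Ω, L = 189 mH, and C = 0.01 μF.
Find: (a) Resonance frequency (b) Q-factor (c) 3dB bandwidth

Step 1 — Resonance condition Im(Z)=0 gives ω₀ = 1/√(LC).
Step 2 — ω₀ = 1/√(0.189·1e-08) = 2.3e+04 rad/s.
Step 3 — f₀ = ω₀/(2π) = 3661 Hz.
Step 4 — Series Q: Q = ω₀L/R = 2.3e+04·0.189/1200 = 3.623.
Step 5 — 3dB bandwidth: Δω = ω₀/Q = 6349 rad/s; BW = Δω/(2π) = 1011 Hz.

(a) f₀ = 3661 Hz  (b) Q = 3.623  (c) BW = 1011 Hz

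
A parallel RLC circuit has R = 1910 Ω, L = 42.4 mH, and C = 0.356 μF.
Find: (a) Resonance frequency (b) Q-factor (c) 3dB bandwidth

Step 1 — Resonance: ω₀ = 1/√(LC) = 1/√(0.0424·3.56e-07) = 8139 rad/s.
Step 2 — f₀ = ω₀/(2π) = 1295 Hz.
Step 3 — Parallel Q: Q = R/(ω₀L) = 1910/(8139·0.0424) = 5.534.
Step 4 — Bandwidth: Δω = ω₀/Q = 1471 rad/s; BW = Δω/(2π) = 234.1 Hz.

(a) f₀ = 1295 Hz  (b) Q = 5.534  (c) BW = 234.1 Hz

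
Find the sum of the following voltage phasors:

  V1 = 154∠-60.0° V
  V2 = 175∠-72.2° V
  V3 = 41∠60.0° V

Step 1 — Convert each phasor to rectangular form:
  V1 = 154·(cos(-60.0°) + j·sin(-60.0°)) = 77 - j133.4 V
  V2 = 175·(cos(-72.2°) + j·sin(-72.2°)) = 53.5 - j166.6 V
  V3 = 41·(cos(60.0°) + j·sin(60.0°)) = 20.5 + j35.51 V
Step 2 — Sum components: V_total = 151 - j264.5 V.
Step 3 — Convert to polar: |V_total| = 304.6 V, ∠V_total = -60.3°.

V_total = 304.6∠-60.3° V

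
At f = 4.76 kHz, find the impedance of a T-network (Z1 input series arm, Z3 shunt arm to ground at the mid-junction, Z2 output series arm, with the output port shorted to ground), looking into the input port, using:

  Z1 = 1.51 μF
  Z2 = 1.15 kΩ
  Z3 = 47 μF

Step 1 — Angular frequency: ω = 2π·f = 2π·4760 = 2.991e+04 rad/s.
Step 2 — Component impedances:
  Z1: Z = 1/(jωC) = -j/(ω·C) = 0 - j22.14 Ω
  Z2: Z = R = 1150 Ω
  Z3: Z = 1/(jωC) = -j/(ω·C) = 0 - j0.7114 Ω
Step 3 — With the output port shorted to ground, the output series arm Z2 runs from the junction to ground; the shunt arm Z3 also runs from the junction to ground. They appear in parallel: Z3 || Z2 = 0.0004401 - j0.7114 Ω.
Step 4 — Series with input arm Z1: Z_in = Z1 + (Z3 || Z2) = 0.0004401 - j22.85 Ω = 22.85∠-90.0° Ω.

Z = 0.0004401 - j22.85 Ω = 22.85∠-90.0° Ω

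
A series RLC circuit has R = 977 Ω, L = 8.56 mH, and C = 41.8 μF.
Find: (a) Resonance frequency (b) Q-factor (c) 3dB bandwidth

Step 1 — Resonance: ω₀ = 1/√(LC) = 1/√(0.00856·4.18e-05) = 1672 rad/s.
Step 2 — f₀ = ω₀/(2π) = 266.1 Hz.
Step 3 — Series Q: Q = ω₀L/R = 1672·0.00856/977 = 0.01465.
Step 4 — Bandwidth: Δω = ω₀/Q = 1.141e+05 rad/s; BW = Δω/(2π) = 1.817e+04 Hz.

(a) f₀ = 266.1 Hz  (b) Q = 0.01465  (c) BW = 1.817e+04 Hz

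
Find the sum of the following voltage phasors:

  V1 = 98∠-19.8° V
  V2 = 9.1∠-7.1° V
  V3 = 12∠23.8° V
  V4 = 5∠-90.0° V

Step 1 — Convert each phasor to rectangular form:
  V1 = 98·(cos(-19.8°) + j·sin(-19.8°)) = 92.21 - j33.2 V
  V2 = 9.1·(cos(-7.1°) + j·sin(-7.1°)) = 9.03 - j1.125 V
  V3 = 12·(cos(23.8°) + j·sin(23.8°)) = 10.98 + j4.843 V
  V4 = 5·(cos(-90.0°) + j·sin(-90.0°)) = 0 - j5 V
Step 2 — Sum components: V_total = 112.2 - j34.48 V.
Step 3 — Convert to polar: |V_total| = 117.4 V, ∠V_total = -17.1°.

V_total = 117.4∠-17.1° V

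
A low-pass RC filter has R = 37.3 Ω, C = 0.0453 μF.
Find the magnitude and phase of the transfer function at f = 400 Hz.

Step 1 — Angular frequency: ω = 2π·400 = 2513 rad/s.
Step 2 — Transfer function: H(jω) = 1/(1 + jωRC).
Step 3 — Denominator: 1 + jωRC = 1 + j·2513·37.3·4.53e-08 = 1 + j0.004247.
Step 4 — H = 1 - j0.004247.
Step 5 — Magnitude: |H| = 1 (-0.0 dB); phase: φ = -0.2°.

|H| = 1 (-0.0 dB), φ = -0.2°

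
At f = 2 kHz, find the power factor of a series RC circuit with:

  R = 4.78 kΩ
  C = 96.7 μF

Step 1 — Angular frequency: ω = 2π·f = 2π·2000 = 1.257e+04 rad/s.
Step 2 — Component impedances:
  R: Z = R = 4780 Ω
  C: Z = 1/(jωC) = -j/(ω·C) = 0 - j0.8229 Ω
Step 3 — Series combination: Z_total = R + C = 4780 - j0.8229 Ω = 4780∠-0.0° Ω.
Step 4 — Power factor: PF = cos(φ) = Re(Z)/|Z| = 4780/4780 = 1.
Step 5 — Type: Im(Z) = -0.8229 ⇒ leading (phase φ = -0.0°).

PF = 1 (leading, φ = -0.0°)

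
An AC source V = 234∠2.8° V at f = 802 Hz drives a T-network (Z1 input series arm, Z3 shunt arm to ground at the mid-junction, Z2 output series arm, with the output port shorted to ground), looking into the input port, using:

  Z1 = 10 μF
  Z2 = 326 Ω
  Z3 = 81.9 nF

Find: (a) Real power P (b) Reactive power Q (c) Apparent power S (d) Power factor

Step 1 — Angular frequency: ω = 2π·f = 2π·802 = 5039 rad/s.
Step 2 — Component impedances:
  Z1: Z = 1/(jωC) = -j/(ω·C) = 0 - j19.84 Ω
  Z2: Z = R = 326 Ω
  Z3: Z = 1/(jωC) = -j/(ω·C) = 0 - j2423 Ω
Step 3 — With the output port shorted to ground, the output series arm Z2 runs from the junction to ground; the shunt arm Z3 also runs from the junction to ground. They appear in parallel: Z3 || Z2 = 320.2 - j43.08 Ω.
Step 4 — Series with input arm Z1: Z_in = Z1 + (Z3 || Z2) = 320.2 - j62.93 Ω = 326.3∠-11.1° Ω.
Step 5 — Source phasor: V = 234∠2.8° V = 233.7 + j11.43 V.
Step 6 — Current: I = V / Z = 0.696 + j0.1725 A = 0.7171∠13.9° A.
Step 7 — Complex power: S = V·I* = 164.6 - j32.36 VA.
Step 8 — Real power: P = Re(S) = 164.6 W.
Step 9 — Reactive power: Q = Im(S) = -32.36 VAR.
Step 10 — Apparent power: |S| = 167.8 VA.
Step 11 — Power factor: PF = P/|S| = 0.9812 (leading).

(a) P = 164.6 W  (b) Q = -32.36 VAR  (c) S = 167.8 VA  (d) PF = 0.9812 (leading)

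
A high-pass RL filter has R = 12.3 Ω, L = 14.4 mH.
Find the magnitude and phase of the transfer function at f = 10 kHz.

Step 1 — Angular frequency: ω = 2π·1e+04 = 6.283e+04 rad/s.
Step 2 — Transfer function: H(jω) = jωL/(R + jωL).
Step 3 — Numerator jωL = j·904.8; denominator R + jωL = 12.3 + j904.8.
Step 4 — H = 0.9998 + j0.01359.
Step 5 — Magnitude: |H| = 0.9999 (-0.0 dB); phase: φ = 0.8°.

|H| = 0.9999 (-0.0 dB), φ = 0.8°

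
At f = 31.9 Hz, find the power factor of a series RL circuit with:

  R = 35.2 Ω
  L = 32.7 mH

Step 1 — Angular frequency: ω = 2π·f = 2π·31.9 = 200.4 rad/s.
Step 2 — Component impedances:
  R: Z = R = 35.2 Ω
  L: Z = jωL = j·200.4·0.0327 = 0 + j6.554 Ω
Step 3 — Series combination: Z_total = R + L = 35.2 + j6.554 Ω = 35.8∠10.5° Ω.
Step 4 — Power factor: PF = cos(φ) = Re(Z)/|Z| = 35.2/35.805 = 0.9831.
Step 5 — Type: Im(Z) = 6.554 ⇒ lagging (phase φ = 10.5°).

PF = 0.9831 (lagging, φ = 10.5°)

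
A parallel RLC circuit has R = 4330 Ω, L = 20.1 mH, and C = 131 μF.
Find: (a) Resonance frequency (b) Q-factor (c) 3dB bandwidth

Step 1 — Resonance: ω₀ = 1/√(LC) = 1/√(0.0201·0.000131) = 616.3 rad/s.
Step 2 — f₀ = ω₀/(2π) = 98.08 Hz.
Step 3 — Parallel Q: Q = R/(ω₀L) = 4330/(616.3·0.0201) = 349.6.
Step 4 — Bandwidth: Δω = ω₀/Q = 1.763 rad/s; BW = Δω/(2π) = 0.2806 Hz.

(a) f₀ = 98.08 Hz  (b) Q = 349.6  (c) BW = 0.2806 Hz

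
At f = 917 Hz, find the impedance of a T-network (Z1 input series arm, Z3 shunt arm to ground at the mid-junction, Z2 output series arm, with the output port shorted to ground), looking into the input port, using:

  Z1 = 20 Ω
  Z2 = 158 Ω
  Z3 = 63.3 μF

Step 1 — Angular frequency: ω = 2π·f = 2π·917 = 5762 rad/s.
Step 2 — Component impedances:
  Z1: Z = R = 20 Ω
  Z2: Z = R = 158 Ω
  Z3: Z = 1/(jωC) = -j/(ω·C) = 0 - j2.742 Ω
Step 3 — With the output port shorted to ground, the output series arm Z2 runs from the junction to ground; the shunt arm Z3 also runs from the junction to ground. They appear in parallel: Z3 || Z2 = 0.04757 - j2.741 Ω.
Step 4 — Series with input arm Z1: Z_in = Z1 + (Z3 || Z2) = 20.05 - j2.741 Ω = 20.23∠-7.8° Ω.

Z = 20.05 - j2.741 Ω = 20.23∠-7.8° Ω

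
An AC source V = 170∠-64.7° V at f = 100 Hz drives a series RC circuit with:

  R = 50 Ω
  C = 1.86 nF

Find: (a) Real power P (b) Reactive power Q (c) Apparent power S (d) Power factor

Step 1 — Angular frequency: ω = 2π·f = 2π·100 = 628.3 rad/s.
Step 2 — Component impedances:
  R: Z = R = 50 Ω
  C: Z = 1/(jωC) = -j/(ω·C) = 0 - j8.557e+05 Ω
Step 3 — Series combination: Z_total = R + C = 50 - j8.557e+05 Ω = 8.557e+05∠-90.0° Ω.
Step 4 — Source phasor: V = 170∠-64.7° V = 72.65 - j153.7 V.
Step 5 — Current: I = V / Z = 0.0001796 + j8.489e-05 A = 0.0001987∠25.3° A.
Step 6 — Complex power: S = V·I* = 1.974e-06 - j0.03377 VA.
Step 7 — Real power: P = Re(S) = 1.974e-06 W.
Step 8 — Reactive power: Q = Im(S) = -0.03377 VAR.
Step 9 — Apparent power: |S| = 0.03377 VA.
Step 10 — Power factor: PF = P/|S| = 5.843e-05 (leading).

(a) P = 1.974e-06 W  (b) Q = -0.03377 VAR  (c) S = 0.03377 VA  (d) PF = 5.843e-05 (leading)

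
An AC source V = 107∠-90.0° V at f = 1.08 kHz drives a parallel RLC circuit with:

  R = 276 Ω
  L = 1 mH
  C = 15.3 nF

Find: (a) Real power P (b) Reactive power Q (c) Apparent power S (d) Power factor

Step 1 — Angular frequency: ω = 2π·f = 2π·1080 = 6786 rad/s.
Step 2 — Component impedances:
  R: Z = R = 276 Ω
  L: Z = jωL = j·6786·0.001 = 0 + j6.786 Ω
  C: Z = 1/(jωC) = -j/(ω·C) = 0 - j9632 Ω
Step 3 — Parallel combination: 1/Z_total = 1/R + 1/L + 1/C; Z_total = 0.167 + j6.787 Ω = 6.789∠88.6° Ω.
Step 4 — Source phasor: V = 107∠-90.0° V = 0 - j107 V.
Step 5 — Current: I = V / Z = -15.76 - j0.3877 A = 15.76∠-178.6° A.
Step 6 — Complex power: S = V·I* = 41.48 + j1686 VA.
Step 7 — Real power: P = Re(S) = 41.48 W.
Step 8 — Reactive power: Q = Im(S) = 1686 VAR.
Step 9 — Apparent power: |S| = 1687 VA.
Step 10 — Power factor: PF = P/|S| = 0.0246 (lagging).

(a) P = 41.48 W  (b) Q = 1686 VAR  (c) S = 1687 VA  (d) PF = 0.0246 (lagging)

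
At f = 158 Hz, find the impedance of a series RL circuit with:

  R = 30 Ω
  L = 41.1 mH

Step 1 — Angular frequency: ω = 2π·f = 2π·158 = 992.7 rad/s.
Step 2 — Component impedances:
  R: Z = R = 30 Ω
  L: Z = jωL = j·992.7·0.0411 = 0 + j40.8 Ω
Step 3 — Series combination: Z_total = R + L = 30 + j40.8 Ω = 50.64∠53.7° Ω.

Z = 30 + j40.8 Ω = 50.64∠53.7° Ω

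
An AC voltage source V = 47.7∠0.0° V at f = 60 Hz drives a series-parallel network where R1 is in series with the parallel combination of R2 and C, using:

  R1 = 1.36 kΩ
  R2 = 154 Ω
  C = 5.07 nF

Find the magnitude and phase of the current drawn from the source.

Step 1 — Angular frequency: ω = 2π·f = 2π·60 = 377 rad/s.
Step 2 — Component impedances:
  R1: Z = R = 1360 Ω
  R2: Z = R = 154 Ω
  C: Z = 1/(jωC) = -j/(ω·C) = 0 - j5.232e+05 Ω
Step 3 — Parallel branch: R2 || C = 1/(1/R2 + 1/C) = 154 - j0.04533 Ω.
Step 4 — Series with R1: Z_total = R1 + (R2 || C) = 1514 - j0.04533 Ω = 1514∠-0.0° Ω.
Step 5 — Source phasor: V = 47.7∠0.0° V = 47.7 V.
Step 6 — Ohm's law: I = V / Z_total = (47.7) / (1514 - j0.04533) = 0.03151 + j9.433e-07 A.
Step 7 — Convert to polar: |I| = 0.03151 A, ∠I = 0.0°.

I = 0.03151∠0.0° A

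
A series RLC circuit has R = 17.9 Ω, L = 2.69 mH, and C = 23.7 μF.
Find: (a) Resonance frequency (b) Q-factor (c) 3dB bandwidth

Step 1 — Resonance: ω₀ = 1/√(LC) = 1/√(0.00269·2.37e-05) = 3960 rad/s.
Step 2 — f₀ = ω₀/(2π) = 630.3 Hz.
Step 3 — Series Q: Q = ω₀L/R = 3960·0.00269/17.9 = 0.5952.
Step 4 — Bandwidth: Δω = ω₀/Q = 6654 rad/s; BW = Δω/(2π) = 1059 Hz.

(a) f₀ = 630.3 Hz  (b) Q = 0.5952  (c) BW = 1059 Hz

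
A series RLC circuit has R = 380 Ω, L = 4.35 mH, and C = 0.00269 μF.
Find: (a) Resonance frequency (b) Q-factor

Step 1 — Resonance condition Im(Z)=0 gives ω₀ = 1/√(LC).
Step 2 — ω₀ = 1/√(0.00435·2.69e-09) = 2.923e+05 rad/s.
Step 3 — f₀ = ω₀/(2π) = 4.653e+04 Hz.
Step 4 — Series Q: Q = ω₀L/R = 2.923e+05·0.00435/380 = 3.346.

(a) f₀ = 4.653e+04 Hz  (b) Q = 3.346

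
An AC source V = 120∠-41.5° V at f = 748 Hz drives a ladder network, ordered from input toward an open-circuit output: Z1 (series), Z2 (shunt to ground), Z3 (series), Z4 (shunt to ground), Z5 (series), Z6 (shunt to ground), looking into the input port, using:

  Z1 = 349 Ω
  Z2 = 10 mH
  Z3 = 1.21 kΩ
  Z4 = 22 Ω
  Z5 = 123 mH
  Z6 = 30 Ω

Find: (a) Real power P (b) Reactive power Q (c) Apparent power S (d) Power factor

Step 1 — Angular frequency: ω = 2π·f = 2π·748 = 4700 rad/s.
Step 2 — Component impedances:
  Z1: Z = R = 349 Ω
  Z2: Z = jωL = j·4700·0.01 = 0 + j47 Ω
  Z3: Z = R = 1210 Ω
  Z4: Z = R = 22 Ω
  Z5: Z = jωL = j·4700·0.123 = 0 + j578.1 Ω
  Z6: Z = R = 30 Ω
Step 3 — Ladder network (open output): work backward from the far end, alternating series and parallel combinations. Z_in = 350.8 + j46.93 Ω = 353.9∠7.6° Ω.
Step 4 — Source phasor: V = 120∠-41.5° V = 89.87 - j79.51 V.
Step 5 — Current: I = V / Z = 0.2219 - j0.2564 A = 0.3391∠-49.1° A.
Step 6 — Complex power: S = V·I* = 40.33 + j5.395 VA.
Step 7 — Real power: P = Re(S) = 40.33 W.
Step 8 — Reactive power: Q = Im(S) = 5.395 VAR.
Step 9 — Apparent power: |S| = 40.69 VA.
Step 10 — Power factor: PF = P/|S| = 0.9912 (lagging).

(a) P = 40.33 W  (b) Q = 5.395 VAR  (c) S = 40.69 VA  (d) PF = 0.9912 (lagging)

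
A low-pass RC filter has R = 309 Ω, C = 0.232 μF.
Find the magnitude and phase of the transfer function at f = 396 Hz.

Step 1 — Angular frequency: ω = 2π·396 = 2488 rad/s.
Step 2 — Transfer function: H(jω) = 1/(1 + jωRC).
Step 3 — Denominator: 1 + jωRC = 1 + j·2488·309·2.32e-07 = 1 + j0.1784.
Step 4 — H = 0.9692 - j0.1729.
Step 5 — Magnitude: |H| = 0.9845 (-0.1 dB); phase: φ = -10.1°.

|H| = 0.9845 (-0.1 dB), φ = -10.1°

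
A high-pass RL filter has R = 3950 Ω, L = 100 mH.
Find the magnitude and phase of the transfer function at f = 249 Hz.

Step 1 — Angular frequency: ω = 2π·249 = 1565 rad/s.
Step 2 — Transfer function: H(jω) = jωL/(R + jωL).
Step 3 — Numerator jωL = j·156.5; denominator R + jωL = 3950 + j156.5.
Step 4 — H = 0.001566 + j0.03955.
Step 5 — Magnitude: |H| = 0.03958 (-28.1 dB); phase: φ = 87.7°.

|H| = 0.03958 (-28.1 dB), φ = 87.7°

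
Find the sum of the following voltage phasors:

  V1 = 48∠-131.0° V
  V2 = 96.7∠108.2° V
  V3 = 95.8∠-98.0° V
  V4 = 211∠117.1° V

Step 1 — Convert each phasor to rectangular form:
  V1 = 48·(cos(-131.0°) + j·sin(-131.0°)) = -31.49 - j36.23 V
  V2 = 96.7·(cos(108.2°) + j·sin(108.2°)) = -30.2 + j91.86 V
  V3 = 95.8·(cos(-98.0°) + j·sin(-98.0°)) = -13.33 - j94.87 V
  V4 = 211·(cos(117.1°) + j·sin(117.1°)) = -96.12 + j187.8 V
Step 2 — Sum components: V_total = -171.1 + j148.6 V.
Step 3 — Convert to polar: |V_total| = 226.7 V, ∠V_total = 139.0°.

V_total = 226.7∠139.0° V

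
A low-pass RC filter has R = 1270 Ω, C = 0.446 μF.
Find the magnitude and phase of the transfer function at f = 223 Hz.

Step 1 — Angular frequency: ω = 2π·223 = 1401 rad/s.
Step 2 — Transfer function: H(jω) = 1/(1 + jωRC).
Step 3 — Denominator: 1 + jωRC = 1 + j·1401·1270·4.46e-07 = 1 + j0.7936.
Step 4 — H = 0.6135 - j0.4869.
Step 5 — Magnitude: |H| = 0.7833 (-2.1 dB); phase: φ = -38.4°.

|H| = 0.7833 (-2.1 dB), φ = -38.4°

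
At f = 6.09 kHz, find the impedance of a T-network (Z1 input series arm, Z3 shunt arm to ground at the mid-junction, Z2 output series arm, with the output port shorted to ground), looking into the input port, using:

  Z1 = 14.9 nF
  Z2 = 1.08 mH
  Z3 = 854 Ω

Step 1 — Angular frequency: ω = 2π·f = 2π·6090 = 3.826e+04 rad/s.
Step 2 — Component impedances:
  Z1: Z = 1/(jωC) = -j/(ω·C) = 0 - j1754 Ω
  Z2: Z = jωL = j·3.826e+04·0.00108 = 0 + j41.33 Ω
  Z3: Z = R = 854 Ω
Step 3 — With the output port shorted to ground, the output series arm Z2 runs from the junction to ground; the shunt arm Z3 also runs from the junction to ground. They appear in parallel: Z3 || Z2 = 1.995 + j41.23 Ω.
Step 4 — Series with input arm Z1: Z_in = Z1 + (Z3 || Z2) = 1.995 - j1713 Ω = 1713∠-89.9° Ω.

Z = 1.995 - j1713 Ω = 1713∠-89.9° Ω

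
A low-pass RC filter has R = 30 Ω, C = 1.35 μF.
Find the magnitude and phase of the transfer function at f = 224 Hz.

Step 1 — Angular frequency: ω = 2π·224 = 1407 rad/s.
Step 2 — Transfer function: H(jω) = 1/(1 + jωRC).
Step 3 — Denominator: 1 + jωRC = 1 + j·1407·30·1.35e-06 = 1 + j0.057.
Step 4 — H = 0.9968 - j0.05682.
Step 5 — Magnitude: |H| = 0.9984 (-0.0 dB); phase: φ = -3.3°.

|H| = 0.9984 (-0.0 dB), φ = -3.3°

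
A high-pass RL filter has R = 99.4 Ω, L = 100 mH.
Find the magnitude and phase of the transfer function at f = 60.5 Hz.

Step 1 — Angular frequency: ω = 2π·60.5 = 380.1 rad/s.
Step 2 — Transfer function: H(jω) = jωL/(R + jωL).
Step 3 — Numerator jωL = j·38.01; denominator R + jωL = 99.4 + j38.01.
Step 4 — H = 0.1276 + j0.3336.
Step 5 — Magnitude: |H| = 0.3572 (-8.9 dB); phase: φ = 69.1°.

|H| = 0.3572 (-8.9 dB), φ = 69.1°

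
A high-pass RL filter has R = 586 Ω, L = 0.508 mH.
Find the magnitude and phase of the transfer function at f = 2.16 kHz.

Step 1 — Angular frequency: ω = 2π·2160 = 1.357e+04 rad/s.
Step 2 — Transfer function: H(jω) = jωL/(R + jωL).
Step 3 — Numerator jωL = j·6.894; denominator R + jωL = 586 + j6.894.
Step 4 — H = 0.0001384 + j0.01176.
Step 5 — Magnitude: |H| = 0.01176 (-38.6 dB); phase: φ = 89.3°.

|H| = 0.01176 (-38.6 dB), φ = 89.3°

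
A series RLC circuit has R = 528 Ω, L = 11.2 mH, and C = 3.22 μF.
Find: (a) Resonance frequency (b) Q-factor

Step 1 — Resonance condition Im(Z)=0 gives ω₀ = 1/√(LC).
Step 2 — ω₀ = 1/√(0.0112·3.22e-06) = 5266 rad/s.
Step 3 — f₀ = ω₀/(2π) = 838.1 Hz.
Step 4 — Series Q: Q = ω₀L/R = 5266·0.0112/528 = 0.1117.

(a) f₀ = 838.1 Hz  (b) Q = 0.1117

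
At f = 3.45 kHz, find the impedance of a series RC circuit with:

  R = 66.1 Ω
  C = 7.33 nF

Step 1 — Angular frequency: ω = 2π·f = 2π·3450 = 2.168e+04 rad/s.
Step 2 — Component impedances:
  R: Z = R = 66.1 Ω
  C: Z = 1/(jωC) = -j/(ω·C) = 0 - j6294 Ω
Step 3 — Series combination: Z_total = R + C = 66.1 - j6294 Ω = 6294∠-89.4° Ω.

Z = 66.1 - j6294 Ω = 6294∠-89.4° Ω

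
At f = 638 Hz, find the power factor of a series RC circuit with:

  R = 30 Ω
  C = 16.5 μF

Step 1 — Angular frequency: ω = 2π·f = 2π·638 = 4009 rad/s.
Step 2 — Component impedances:
  R: Z = R = 30 Ω
  C: Z = 1/(jωC) = -j/(ω·C) = 0 - j15.12 Ω
Step 3 — Series combination: Z_total = R + C = 30 - j15.12 Ω = 33.59∠-26.7° Ω.
Step 4 — Power factor: PF = cos(φ) = Re(Z)/|Z| = 30/33.594 = 0.893.
Step 5 — Type: Im(Z) = -15.12 ⇒ leading (phase φ = -26.7°).

PF = 0.893 (leading, φ = -26.7°)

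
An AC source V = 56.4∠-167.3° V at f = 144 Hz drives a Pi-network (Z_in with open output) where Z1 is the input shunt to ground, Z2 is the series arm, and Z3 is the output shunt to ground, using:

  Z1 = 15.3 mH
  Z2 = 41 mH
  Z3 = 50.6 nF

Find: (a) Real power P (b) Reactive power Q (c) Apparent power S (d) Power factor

Step 1 — Angular frequency: ω = 2π·f = 2π·144 = 904.8 rad/s.
Step 2 — Component impedances:
  Z1: Z = jωL = j·904.8·0.0153 = 0 + j13.84 Ω
  Z2: Z = jωL = j·904.8·0.041 = 0 + j37.1 Ω
  Z3: Z = 1/(jωC) = -j/(ω·C) = 0 - j2.184e+04 Ω
Step 3 — With open output, the series arm Z2 and the output shunt Z3 appear in series to ground: Z2 + Z3 = 0 - j2.181e+04 Ω.
Step 4 — Parallel with input shunt Z1: Z_in = Z1 || (Z2 + Z3) = 0 + j13.85 Ω = 13.85∠90.0° Ω.
Step 5 — Source phasor: V = 56.4∠-167.3° V = -55.02 - j12.4 V.
Step 6 — Current: I = V / Z = -0.8951 + j3.972 A = 4.072∠102.7° A.
Step 7 — Complex power: S = V·I* = 0 + j229.6 VA.
Step 8 — Real power: P = Re(S) = 0 W.
Step 9 — Reactive power: Q = Im(S) = 229.6 VAR.
Step 10 — Apparent power: |S| = 229.6 VA.
Step 11 — Power factor: PF = P/|S| = 0 (lagging).

(a) P = 0 W  (b) Q = 229.6 VAR  (c) S = 229.6 VA  (d) PF = 0 (lagging)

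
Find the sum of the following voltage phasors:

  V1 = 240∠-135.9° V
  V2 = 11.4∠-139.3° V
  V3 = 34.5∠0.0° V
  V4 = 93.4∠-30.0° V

Step 1 — Convert each phasor to rectangular form:
  V1 = 240·(cos(-135.9°) + j·sin(-135.9°)) = -172.4 - j167 V
  V2 = 11.4·(cos(-139.3°) + j·sin(-139.3°)) = -8.643 - j7.434 V
  V3 = 34.5·(cos(0.0°) + j·sin(0.0°)) = 34.5 V
  V4 = 93.4·(cos(-30.0°) + j·sin(-30.0°)) = 80.89 - j46.7 V
Step 2 — Sum components: V_total = -65.61 - j221.2 V.
Step 3 — Convert to polar: |V_total| = 230.7 V, ∠V_total = -106.5°.

V_total = 230.7∠-106.5° V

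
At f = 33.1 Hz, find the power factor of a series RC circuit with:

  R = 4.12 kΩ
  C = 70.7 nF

Step 1 — Angular frequency: ω = 2π·f = 2π·33.1 = 208 rad/s.
Step 2 — Component impedances:
  R: Z = R = 4120 Ω
  C: Z = 1/(jωC) = -j/(ω·C) = 0 - j6.801e+04 Ω
Step 3 — Series combination: Z_total = R + C = 4120 - j6.801e+04 Ω = 6.813e+04∠-86.5° Ω.
Step 4 — Power factor: PF = cos(φ) = Re(Z)/|Z| = 4120/6.813e+04 = 0.06047.
Step 5 — Type: Im(Z) = -6.801e+04 ⇒ leading (phase φ = -86.5°).

PF = 0.06047 (leading, φ = -86.5°)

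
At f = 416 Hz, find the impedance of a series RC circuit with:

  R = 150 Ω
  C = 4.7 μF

Step 1 — Angular frequency: ω = 2π·f = 2π·416 = 2614 rad/s.
Step 2 — Component impedances:
  R: Z = R = 150 Ω
  C: Z = 1/(jωC) = -j/(ω·C) = 0 - j81.4 Ω
Step 3 — Series combination: Z_total = R + C = 150 - j81.4 Ω = 170.7∠-28.5° Ω.

Z = 150 - j81.4 Ω = 170.7∠-28.5° Ω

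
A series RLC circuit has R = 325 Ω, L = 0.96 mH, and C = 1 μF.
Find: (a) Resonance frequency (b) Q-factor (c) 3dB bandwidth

Step 1 — Resonance condition Im(Z)=0 gives ω₀ = 1/√(LC).
Step 2 — ω₀ = 1/√(0.00096·1e-06) = 3.227e+04 rad/s.
Step 3 — f₀ = ω₀/(2π) = 5137 Hz.
Step 4 — Series Q: Q = ω₀L/R = 3.227e+04·0.00096/325 = 0.09533.
Step 5 — 3dB bandwidth: Δω = ω₀/Q = 3.385e+05 rad/s; BW = Δω/(2π) = 5.388e+04 Hz.

(a) f₀ = 5137 Hz  (b) Q = 0.09533  (c) BW = 5.388e+04 Hz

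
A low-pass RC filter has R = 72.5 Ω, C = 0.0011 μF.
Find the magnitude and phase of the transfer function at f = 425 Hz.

Step 1 — Angular frequency: ω = 2π·425 = 2670 rad/s.
Step 2 — Transfer function: H(jω) = 1/(1 + jωRC).
Step 3 — Denominator: 1 + jωRC = 1 + j·2670·72.5·1.1e-09 = 1 + j0.000213.
Step 4 — H = 1 - j0.000213.
Step 5 — Magnitude: |H| = 1 (-0.0 dB); phase: φ = -0.0°.

|H| = 1 (-0.0 dB), φ = -0.0°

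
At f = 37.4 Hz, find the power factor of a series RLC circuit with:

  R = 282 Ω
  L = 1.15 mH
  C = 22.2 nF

Step 1 — Angular frequency: ω = 2π·f = 2π·37.4 = 235 rad/s.
Step 2 — Component impedances:
  R: Z = R = 282 Ω
  L: Z = jωL = j·235·0.00115 = 0 + j0.2702 Ω
  C: Z = 1/(jωC) = -j/(ω·C) = 0 - j1.917e+05 Ω
Step 3 — Series combination: Z_total = R + L + C = 282 - j1.917e+05 Ω = 1.917e+05∠-89.9° Ω.
Step 4 — Power factor: PF = cos(φ) = Re(Z)/|Z| = 282/1.917e+05 = 0.001471.
Step 5 — Type: Im(Z) = -1.917e+05 ⇒ leading (phase φ = -89.9°).

PF = 0.001471 (leading, φ = -89.9°)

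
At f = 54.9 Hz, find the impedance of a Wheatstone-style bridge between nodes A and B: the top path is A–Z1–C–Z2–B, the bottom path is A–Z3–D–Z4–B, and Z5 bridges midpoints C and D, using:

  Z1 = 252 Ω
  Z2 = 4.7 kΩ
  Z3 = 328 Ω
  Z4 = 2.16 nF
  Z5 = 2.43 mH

Step 1 — Angular frequency: ω = 2π·f = 2π·54.9 = 344.9 rad/s.
Step 2 — Component impedances:
  Z1: Z = R = 252 Ω
  Z2: Z = R = 4700 Ω
  Z3: Z = R = 328 Ω
  Z4: Z = 1/(jωC) = -j/(ω·C) = 0 - j1.342e+06 Ω
  Z5: Z = jωL = j·344.9·0.00243 = 0 + j0.8382 Ω
Step 3 — Bridge requires nodal analysis (the Z5 bridge couples midpoints C and D, so the two paths cannot be reduced to a simple series/parallel combination). Setting node B to ground and injecting 1 A at node A, the 3-node admittance system at A, C, D solves to V_A = Z_AB = 4842 - j16.3 Ω = 4842∠-0.2° Ω.

Z = 4842 - j16.3 Ω = 4842∠-0.2° Ω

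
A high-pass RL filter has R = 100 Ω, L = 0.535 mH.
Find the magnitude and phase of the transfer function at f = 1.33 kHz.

Step 1 — Angular frequency: ω = 2π·1330 = 8357 rad/s.
Step 2 — Transfer function: H(jω) = jωL/(R + jωL).
Step 3 — Numerator jωL = j·4.471; denominator R + jωL = 100 + j4.471.
Step 4 — H = 0.001995 + j0.04462.
Step 5 — Magnitude: |H| = 0.04466 (-27.0 dB); phase: φ = 87.4°.

|H| = 0.04466 (-27.0 dB), φ = 87.4°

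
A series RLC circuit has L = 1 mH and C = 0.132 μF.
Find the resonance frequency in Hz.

Step 1 — Resonance condition Im(Z)=0 gives ω₀ = 1/√(LC).
Step 2 — ω₀ = 1/√(0.001·1.32e-07) = 8.704e+04 rad/s.
Step 3 — f₀ = ω₀/(2π) = 1.385e+04 Hz.

f₀ = 1.385e+04 Hz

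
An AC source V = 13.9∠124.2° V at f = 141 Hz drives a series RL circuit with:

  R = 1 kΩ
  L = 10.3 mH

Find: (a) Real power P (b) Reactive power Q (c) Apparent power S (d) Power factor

Step 1 — Angular frequency: ω = 2π·f = 2π·141 = 885.9 rad/s.
Step 2 — Component impedances:
  R: Z = R = 1000 Ω
  L: Z = jωL = j·885.9·0.0103 = 0 + j9.125 Ω
Step 3 — Series combination: Z_total = R + L = 1000 + j9.125 Ω = 1000∠0.5° Ω.
Step 4 — Source phasor: V = 13.9∠124.2° V = -7.813 + j11.5 V.
Step 5 — Current: I = V / Z = -0.007707 + j0.01157 A = 0.0139∠123.7° A.
Step 6 — Complex power: S = V·I* = 0.1932 + j0.001763 VA.
Step 7 — Real power: P = Re(S) = 0.1932 W.
Step 8 — Reactive power: Q = Im(S) = 0.001763 VAR.
Step 9 — Apparent power: |S| = 0.1932 VA.
Step 10 — Power factor: PF = P/|S| = 1 (lagging).

(a) P = 0.1932 W  (b) Q = 0.001763 VAR  (c) S = 0.1932 VA  (d) PF = 1 (lagging)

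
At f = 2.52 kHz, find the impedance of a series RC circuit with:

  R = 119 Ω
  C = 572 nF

Step 1 — Angular frequency: ω = 2π·f = 2π·2520 = 1.583e+04 rad/s.
Step 2 — Component impedances:
  R: Z = R = 119 Ω
  C: Z = 1/(jωC) = -j/(ω·C) = 0 - j110.4 Ω
Step 3 — Series combination: Z_total = R + C = 119 - j110.4 Ω = 162.3∠-42.9° Ω.

Z = 119 - j110.4 Ω = 162.3∠-42.9° Ω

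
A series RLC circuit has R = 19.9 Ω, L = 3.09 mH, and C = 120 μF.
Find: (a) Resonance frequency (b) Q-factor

Step 1 — Resonance condition Im(Z)=0 gives ω₀ = 1/√(LC).
Step 2 — ω₀ = 1/√(0.00309·0.00012) = 1642 rad/s.
Step 3 — f₀ = ω₀/(2π) = 261.4 Hz.
Step 4 — Series Q: Q = ω₀L/R = 1642·0.00309/19.9 = 0.255.

(a) f₀ = 261.4 Hz  (b) Q = 0.255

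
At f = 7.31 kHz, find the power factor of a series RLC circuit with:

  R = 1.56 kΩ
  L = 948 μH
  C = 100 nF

Step 1 — Angular frequency: ω = 2π·f = 2π·7310 = 4.593e+04 rad/s.
Step 2 — Component impedances:
  R: Z = R = 1560 Ω
  L: Z = jωL = j·4.593e+04·0.000948 = 0 + j43.54 Ω
  C: Z = 1/(jωC) = -j/(ω·C) = 0 - j217.7 Ω
Step 3 — Series combination: Z_total = R + L + C = 1560 - j174.2 Ω = 1570∠-6.4° Ω.
Step 4 — Power factor: PF = cos(φ) = Re(Z)/|Z| = 1560/1569.7 = 0.9938.
Step 5 — Type: Im(Z) = -174.2 ⇒ leading (phase φ = -6.4°).

PF = 0.9938 (leading, φ = -6.4°)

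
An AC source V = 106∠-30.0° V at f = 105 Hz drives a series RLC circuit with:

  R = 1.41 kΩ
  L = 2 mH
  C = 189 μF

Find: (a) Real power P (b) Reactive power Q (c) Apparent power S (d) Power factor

Step 1 — Angular frequency: ω = 2π·f = 2π·105 = 659.7 rad/s.
Step 2 — Component impedances:
  R: Z = R = 1410 Ω
  L: Z = jωL = j·659.7·0.002 = 0 + j1.319 Ω
  C: Z = 1/(jωC) = -j/(ω·C) = 0 - j8.02 Ω
Step 3 — Series combination: Z_total = R + L + C = 1410 - j6.7 Ω = 1410∠-0.3° Ω.
Step 4 — Source phasor: V = 106∠-30.0° V = 91.8 - j53 V.
Step 5 — Current: I = V / Z = 0.06528 - j0.03728 A = 0.07518∠-29.7° A.
Step 6 — Complex power: S = V·I* = 7.969 - j0.03787 VA.
Step 7 — Real power: P = Re(S) = 7.969 W.
Step 8 — Reactive power: Q = Im(S) = -0.03787 VAR.
Step 9 — Apparent power: |S| = 7.969 VA.
Step 10 — Power factor: PF = P/|S| = 1 (leading).

(a) P = 7.969 W  (b) Q = -0.03787 VAR  (c) S = 7.969 VA  (d) PF = 1 (leading)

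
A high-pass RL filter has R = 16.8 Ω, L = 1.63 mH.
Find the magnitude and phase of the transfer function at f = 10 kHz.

Step 1 — Angular frequency: ω = 2π·1e+04 = 6.283e+04 rad/s.
Step 2 — Transfer function: H(jω) = jωL/(R + jωL).
Step 3 — Numerator jωL = j·102.4; denominator R + jωL = 16.8 + j102.4.
Step 4 — H = 0.9738 + j0.1597.
Step 5 — Magnitude: |H| = 0.9868 (-0.1 dB); phase: φ = 9.3°.

|H| = 0.9868 (-0.1 dB), φ = 9.3°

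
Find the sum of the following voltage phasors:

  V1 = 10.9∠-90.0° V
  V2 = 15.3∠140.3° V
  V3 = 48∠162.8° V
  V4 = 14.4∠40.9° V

Step 1 — Convert each phasor to rectangular form:
  V1 = 10.9·(cos(-90.0°) + j·sin(-90.0°)) = 0 - j10.9 V
  V2 = 15.3·(cos(140.3°) + j·sin(140.3°)) = -11.77 + j9.773 V
  V3 = 48·(cos(162.8°) + j·sin(162.8°)) = -45.85 + j14.19 V
  V4 = 14.4·(cos(40.9°) + j·sin(40.9°)) = 10.88 + j9.428 V
Step 2 — Sum components: V_total = -46.74 + j22.5 V.
Step 3 — Convert to polar: |V_total| = 51.87 V, ∠V_total = 154.3°.

V_total = 51.87∠154.3° V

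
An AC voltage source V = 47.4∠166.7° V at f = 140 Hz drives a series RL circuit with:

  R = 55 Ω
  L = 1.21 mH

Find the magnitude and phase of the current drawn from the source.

Step 1 — Angular frequency: ω = 2π·f = 2π·140 = 879.6 rad/s.
Step 2 — Component impedances:
  R: Z = R = 55 Ω
  L: Z = jωL = j·879.6·0.00121 = 0 + j1.064 Ω
Step 3 — Series combination: Z_total = R + L = 55 + j1.064 Ω = 55.01∠1.1° Ω.
Step 4 — Source phasor: V = 47.4∠166.7° V = -46.13 + j10.9 V.
Step 5 — Ohm's law: I = V / Z_total = (-46.13 + j10.9) / (55 + j1.064) = -0.8346 + j0.2144 A.
Step 6 — Convert to polar: |I| = 0.8617 A, ∠I = 165.6°.

I = 0.8617∠165.6° A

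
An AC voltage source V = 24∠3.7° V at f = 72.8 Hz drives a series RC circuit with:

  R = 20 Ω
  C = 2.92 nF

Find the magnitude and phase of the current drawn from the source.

Step 1 — Angular frequency: ω = 2π·f = 2π·72.8 = 457.4 rad/s.
Step 2 — Component impedances:
  R: Z = R = 20 Ω
  C: Z = 1/(jωC) = -j/(ω·C) = 0 - j7.487e+05 Ω
Step 3 — Series combination: Z_total = R + C = 20 - j7.487e+05 Ω = 7.487e+05∠-90.0° Ω.
Step 4 — Source phasor: V = 24∠3.7° V = 23.95 + j1.549 V.
Step 5 — Ohm's law: I = V / Z_total = (23.95 + j1.549) / (20 - j7.487e+05) = -2.068e-06 + j3.199e-05 A.
Step 6 — Convert to polar: |I| = 3.206e-05 A, ∠I = 93.7°.

I = 3.206e-05∠93.7° A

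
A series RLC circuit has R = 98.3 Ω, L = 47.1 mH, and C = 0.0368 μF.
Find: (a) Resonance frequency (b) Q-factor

Step 1 — Resonance condition Im(Z)=0 gives ω₀ = 1/√(LC).
Step 2 — ω₀ = 1/√(0.0471·3.68e-08) = 2.402e+04 rad/s.
Step 3 — f₀ = ω₀/(2π) = 3823 Hz.
Step 4 — Series Q: Q = ω₀L/R = 2.402e+04·0.0471/98.3 = 11.51.

(a) f₀ = 3823 Hz  (b) Q = 11.51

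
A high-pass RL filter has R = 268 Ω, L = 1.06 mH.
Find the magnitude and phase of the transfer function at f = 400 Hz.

Step 1 — Angular frequency: ω = 2π·400 = 2513 rad/s.
Step 2 — Transfer function: H(jω) = jωL/(R + jωL).
Step 3 — Numerator jωL = j·2.664; denominator R + jωL = 268 + j2.664.
Step 4 — H = 9.881e-05 + j0.00994.
Step 5 — Magnitude: |H| = 0.00994 (-40.1 dB); phase: φ = 89.4°.

|H| = 0.00994 (-40.1 dB), φ = 89.4°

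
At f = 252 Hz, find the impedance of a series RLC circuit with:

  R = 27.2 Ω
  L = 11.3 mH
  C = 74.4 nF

Step 1 — Angular frequency: ω = 2π·f = 2π·252 = 1583 rad/s.
Step 2 — Component impedances:
  R: Z = R = 27.2 Ω
  L: Z = jωL = j·1583·0.0113 = 0 + j17.89 Ω
  C: Z = 1/(jωC) = -j/(ω·C) = 0 - j8489 Ω
Step 3 — Series combination: Z_total = R + L + C = 27.2 - j8471 Ω = 8471∠-89.8° Ω.

Z = 27.2 - j8471 Ω = 8471∠-89.8° Ω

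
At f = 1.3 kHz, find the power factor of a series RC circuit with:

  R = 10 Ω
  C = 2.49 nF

Step 1 — Angular frequency: ω = 2π·f = 2π·1300 = 8168 rad/s.
Step 2 — Component impedances:
  R: Z = R = 10 Ω
  C: Z = 1/(jωC) = -j/(ω·C) = 0 - j4.917e+04 Ω
Step 3 — Series combination: Z_total = R + C = 10 - j4.917e+04 Ω = 4.917e+04∠-90.0° Ω.
Step 4 — Power factor: PF = cos(φ) = Re(Z)/|Z| = 10/4.917e+04 = 0.0002034.
Step 5 — Type: Im(Z) = -4.917e+04 ⇒ leading (phase φ = -90.0°).

PF = 0.0002034 (leading, φ = -90.0°)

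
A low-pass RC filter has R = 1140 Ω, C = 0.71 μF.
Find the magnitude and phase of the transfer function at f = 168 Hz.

Step 1 — Angular frequency: ω = 2π·168 = 1056 rad/s.
Step 2 — Transfer function: H(jω) = 1/(1 + jωRC).
Step 3 — Denominator: 1 + jωRC = 1 + j·1056·1140·7.1e-07 = 1 + j0.8544.
Step 4 — H = 0.578 - j0.4939.
Step 5 — Magnitude: |H| = 0.7603 (-2.4 dB); phase: φ = -40.5°.

|H| = 0.7603 (-2.4 dB), φ = -40.5°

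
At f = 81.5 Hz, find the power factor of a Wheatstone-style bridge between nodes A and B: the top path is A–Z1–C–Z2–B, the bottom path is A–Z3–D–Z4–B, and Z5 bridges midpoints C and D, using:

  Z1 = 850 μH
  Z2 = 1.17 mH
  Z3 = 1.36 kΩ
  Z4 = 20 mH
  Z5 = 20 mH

Step 1 — Angular frequency: ω = 2π·f = 2π·81.5 = 512.1 rad/s.
Step 2 — Component impedances:
  Z1: Z = jωL = j·512.1·0.00085 = 0 + j0.4353 Ω
  Z2: Z = jωL = j·512.1·0.00117 = 0 + j0.5991 Ω
  Z3: Z = R = 1360 Ω
  Z4: Z = jωL = j·512.1·0.02 = 0 + j10.24 Ω
  Z5: Z = jωL = j·512.1·0.02 = 0 + j10.24 Ω
Step 3 — Bridge requires nodal analysis (the Z5 bridge couples midpoints C and D, so the two paths cannot be reduced to a simple series/parallel combination). Setting node B to ground and injecting 1 A at node A, the 3-node admittance system at A, C, D solves to V_A = Z_AB = 0.0003879 + j1.017 Ω = 1.017∠90.0° Ω.
Step 4 — Power factor: PF = cos(φ) = Re(Z)/|Z| = 0.00038789/1.0174 = 0.0003813.
Step 5 — Type: Im(Z) = 1.017 ⇒ lagging (phase φ = 90.0°).

PF = 0.0003813 (lagging, φ = 90.0°)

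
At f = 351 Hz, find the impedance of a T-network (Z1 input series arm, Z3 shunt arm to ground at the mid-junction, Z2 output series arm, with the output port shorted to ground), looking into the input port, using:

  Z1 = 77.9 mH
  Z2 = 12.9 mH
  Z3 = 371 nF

Step 1 — Angular frequency: ω = 2π·f = 2π·351 = 2205 rad/s.
Step 2 — Component impedances:
  Z1: Z = jωL = j·2205·0.0779 = 0 + j171.8 Ω
  Z2: Z = jωL = j·2205·0.0129 = 0 + j28.45 Ω
  Z3: Z = 1/(jωC) = -j/(ω·C) = 0 - j1222 Ω
Step 3 — With the output port shorted to ground, the output series arm Z2 runs from the junction to ground; the shunt arm Z3 also runs from the junction to ground. They appear in parallel: Z3 || Z2 = 0 + j29.13 Ω.
Step 4 — Series with input arm Z1: Z_in = Z1 + (Z3 || Z2) = 0 + j200.9 Ω = 200.9∠90.0° Ω.

Z = 0 + j200.9 Ω = 200.9∠90.0° Ω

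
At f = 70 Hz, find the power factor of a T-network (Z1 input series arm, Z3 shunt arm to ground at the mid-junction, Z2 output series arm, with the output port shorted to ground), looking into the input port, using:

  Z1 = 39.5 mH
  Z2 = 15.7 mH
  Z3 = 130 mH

Step 1 — Angular frequency: ω = 2π·f = 2π·70 = 439.8 rad/s.
Step 2 — Component impedances:
  Z1: Z = jωL = j·439.8·0.0395 = 0 + j17.37 Ω
  Z2: Z = jωL = j·439.8·0.0157 = 0 + j6.905 Ω
  Z3: Z = jωL = j·439.8·0.13 = 0 + j57.18 Ω
Step 3 — With the output port shorted to ground, the output series arm Z2 runs from the junction to ground; the shunt arm Z3 also runs from the junction to ground. They appear in parallel: Z3 || Z2 = 0 + j6.161 Ω.
Step 4 — Series with input arm Z1: Z_in = Z1 + (Z3 || Z2) = 0 + j23.53 Ω = 23.53∠90.0° Ω.
Step 5 — Power factor: PF = cos(φ) = Re(Z)/|Z| = 0/23.53 = 0.
Step 6 — Type: Im(Z) = 23.53 ⇒ lagging (phase φ = 90.0°).

PF = 0 (lagging, φ = 90.0°)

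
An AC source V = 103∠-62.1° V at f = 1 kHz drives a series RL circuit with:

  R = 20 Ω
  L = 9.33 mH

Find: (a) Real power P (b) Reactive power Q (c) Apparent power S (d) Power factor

Step 1 — Angular frequency: ω = 2π·f = 2π·1000 = 6283 rad/s.
Step 2 — Component impedances:
  R: Z = R = 20 Ω
  L: Z = jωL = j·6283·0.00933 = 0 + j58.62 Ω
Step 3 — Series combination: Z_total = R + L = 20 + j58.62 Ω = 61.94∠71.2° Ω.
Step 4 — Source phasor: V = 103∠-62.1° V = 48.2 - j91.03 V.
Step 5 — Current: I = V / Z = -1.14 - j1.211 A = 1.663∠-133.3° A.
Step 6 — Complex power: S = V·I* = 55.3 + j162.1 VA.
Step 7 — Real power: P = Re(S) = 55.3 W.
Step 8 — Reactive power: Q = Im(S) = 162.1 VAR.
Step 9 — Apparent power: |S| = 171.3 VA.
Step 10 — Power factor: PF = P/|S| = 0.3229 (lagging).

(a) P = 55.3 W  (b) Q = 162.1 VAR  (c) S = 171.3 VA  (d) PF = 0.3229 (lagging)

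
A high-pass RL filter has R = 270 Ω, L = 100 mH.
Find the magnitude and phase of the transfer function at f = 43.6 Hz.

Step 1 — Angular frequency: ω = 2π·43.6 = 273.9 rad/s.
Step 2 — Transfer function: H(jω) = jωL/(R + jωL).
Step 3 — Numerator jωL = j·27.39; denominator R + jωL = 270 + j27.39.
Step 4 — H = 0.01019 + j0.1004.
Step 5 — Magnitude: |H| = 0.1009 (-19.9 dB); phase: φ = 84.2°.

|H| = 0.1009 (-19.9 dB), φ = 84.2°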